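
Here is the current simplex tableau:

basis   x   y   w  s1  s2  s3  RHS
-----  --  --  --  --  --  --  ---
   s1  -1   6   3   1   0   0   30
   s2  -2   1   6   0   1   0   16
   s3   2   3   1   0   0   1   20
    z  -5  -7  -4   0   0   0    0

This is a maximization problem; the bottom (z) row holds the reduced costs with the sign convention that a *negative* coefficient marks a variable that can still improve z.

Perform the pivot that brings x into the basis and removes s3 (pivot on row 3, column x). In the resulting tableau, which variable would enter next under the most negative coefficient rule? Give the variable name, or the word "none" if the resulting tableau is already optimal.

Pivot element 2. New z-row = old z-row − (-5)·(row 3/2).
Updated z-row coefficients: x: 0, y: 1/2, w: -3/2, s1: 0, s2: 0, s3: 5/2.
The most negative is -3/2 in column w, so w would enter next.

w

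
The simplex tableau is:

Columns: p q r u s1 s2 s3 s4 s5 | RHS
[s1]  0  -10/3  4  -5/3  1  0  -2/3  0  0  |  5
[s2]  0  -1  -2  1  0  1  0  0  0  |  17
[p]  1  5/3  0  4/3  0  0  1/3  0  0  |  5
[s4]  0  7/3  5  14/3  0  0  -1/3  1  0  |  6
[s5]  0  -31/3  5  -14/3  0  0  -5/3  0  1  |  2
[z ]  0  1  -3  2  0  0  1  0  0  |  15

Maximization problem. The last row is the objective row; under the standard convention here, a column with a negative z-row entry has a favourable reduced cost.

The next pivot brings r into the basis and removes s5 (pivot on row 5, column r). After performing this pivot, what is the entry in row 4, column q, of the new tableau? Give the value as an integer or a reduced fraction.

38/3

Pivot element is row 5, column r: 5.
Normalize row 5: new (row 5, q) = (-31/3)/5 = -31/15.
row 4 ← row 4 − 5·(new row 5): 7/3 − 5·(-31/15) = 38/3.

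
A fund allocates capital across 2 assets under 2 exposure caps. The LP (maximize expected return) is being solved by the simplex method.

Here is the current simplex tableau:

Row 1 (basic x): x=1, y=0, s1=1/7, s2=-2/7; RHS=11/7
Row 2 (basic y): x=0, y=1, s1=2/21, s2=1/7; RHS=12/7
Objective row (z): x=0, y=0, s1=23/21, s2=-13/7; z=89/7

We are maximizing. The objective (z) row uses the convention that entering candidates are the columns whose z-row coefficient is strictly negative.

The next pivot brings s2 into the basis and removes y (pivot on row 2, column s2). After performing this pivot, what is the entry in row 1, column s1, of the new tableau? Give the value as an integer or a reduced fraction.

Pivot element is row 2, column s2: 1/7.
Normalize row 2: new (row 2, s1) = (2/21)/(1/7) = 2/3.
row 1 ← row 1 − (-2/7)·(new row 2): 1/7 − (-2/7)·(2/3) = 1/3.

1/3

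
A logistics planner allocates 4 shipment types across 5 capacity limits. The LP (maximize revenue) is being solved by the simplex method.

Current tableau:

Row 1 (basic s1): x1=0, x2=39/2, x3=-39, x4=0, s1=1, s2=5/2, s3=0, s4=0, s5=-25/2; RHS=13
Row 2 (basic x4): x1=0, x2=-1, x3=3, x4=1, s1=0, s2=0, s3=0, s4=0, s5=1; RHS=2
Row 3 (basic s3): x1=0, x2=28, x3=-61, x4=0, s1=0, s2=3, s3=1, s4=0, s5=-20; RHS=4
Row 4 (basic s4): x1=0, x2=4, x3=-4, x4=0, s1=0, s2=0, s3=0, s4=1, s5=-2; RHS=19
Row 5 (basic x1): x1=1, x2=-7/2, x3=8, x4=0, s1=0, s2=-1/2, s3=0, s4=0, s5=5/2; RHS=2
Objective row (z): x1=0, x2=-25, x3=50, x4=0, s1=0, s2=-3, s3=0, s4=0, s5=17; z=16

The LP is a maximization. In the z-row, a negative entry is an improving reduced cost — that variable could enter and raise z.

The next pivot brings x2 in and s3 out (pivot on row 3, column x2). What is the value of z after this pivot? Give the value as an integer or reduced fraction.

137/7

Minimum ratio for x2: 4/28 = 1/7.
z changes by −(z-row coeff of x2)·ratio = −(-25)·(1/7) = 25/7.
New z = 16 + (25/7) = 137/7.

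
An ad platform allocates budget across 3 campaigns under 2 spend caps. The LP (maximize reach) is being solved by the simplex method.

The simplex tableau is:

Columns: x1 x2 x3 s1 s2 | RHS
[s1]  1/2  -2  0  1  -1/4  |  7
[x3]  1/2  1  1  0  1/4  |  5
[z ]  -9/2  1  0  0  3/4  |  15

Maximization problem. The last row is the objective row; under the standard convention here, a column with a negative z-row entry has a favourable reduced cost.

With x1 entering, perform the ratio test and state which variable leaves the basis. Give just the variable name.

Ratios: row 1 (s1): 7/(1/2) = 14; row 2 (x3): 5/(1/2) = 10.
Minimum ratio 10 is in the x3 row, so x3 leaves.

x3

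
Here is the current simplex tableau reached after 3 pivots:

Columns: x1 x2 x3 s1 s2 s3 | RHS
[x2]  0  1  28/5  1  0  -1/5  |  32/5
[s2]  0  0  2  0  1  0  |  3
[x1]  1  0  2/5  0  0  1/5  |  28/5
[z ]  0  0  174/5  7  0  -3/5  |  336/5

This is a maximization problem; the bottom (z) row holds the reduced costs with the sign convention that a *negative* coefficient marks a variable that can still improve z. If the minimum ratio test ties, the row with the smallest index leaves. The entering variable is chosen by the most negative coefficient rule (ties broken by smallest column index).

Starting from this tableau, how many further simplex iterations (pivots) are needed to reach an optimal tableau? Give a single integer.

1

pivot: s3 in, x1 out → z = 84
No improving column remains; optimal.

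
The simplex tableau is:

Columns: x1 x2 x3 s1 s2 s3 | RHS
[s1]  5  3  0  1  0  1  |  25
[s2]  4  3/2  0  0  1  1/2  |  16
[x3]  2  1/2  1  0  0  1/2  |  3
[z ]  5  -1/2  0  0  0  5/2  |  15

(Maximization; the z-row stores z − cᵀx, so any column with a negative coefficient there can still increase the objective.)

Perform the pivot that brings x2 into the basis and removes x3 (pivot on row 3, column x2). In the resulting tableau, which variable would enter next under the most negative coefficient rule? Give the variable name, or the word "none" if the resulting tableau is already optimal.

none

Pivot element 1/2. New z-row = old z-row − (-1/2)·(row 3/(1/2)).
Updated z-row coefficients: x1: 7, x2: 0, x3: 1, s1: 0, s2: 0, s3: 3.
No coefficient is strictly negative; the tableau after this pivot is optimal.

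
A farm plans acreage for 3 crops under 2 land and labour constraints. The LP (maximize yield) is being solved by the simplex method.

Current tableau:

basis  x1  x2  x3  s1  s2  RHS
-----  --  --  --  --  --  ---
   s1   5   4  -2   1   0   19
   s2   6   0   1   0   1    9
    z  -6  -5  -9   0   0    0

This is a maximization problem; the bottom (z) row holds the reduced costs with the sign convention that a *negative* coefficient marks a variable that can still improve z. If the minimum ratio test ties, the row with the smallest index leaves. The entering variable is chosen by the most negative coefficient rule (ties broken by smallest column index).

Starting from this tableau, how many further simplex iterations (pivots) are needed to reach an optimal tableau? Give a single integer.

2

pivot: x3 in, s2 out → z = 81
pivot: x2 in, s1 out → z = 509/4
No improving column remains; optimal.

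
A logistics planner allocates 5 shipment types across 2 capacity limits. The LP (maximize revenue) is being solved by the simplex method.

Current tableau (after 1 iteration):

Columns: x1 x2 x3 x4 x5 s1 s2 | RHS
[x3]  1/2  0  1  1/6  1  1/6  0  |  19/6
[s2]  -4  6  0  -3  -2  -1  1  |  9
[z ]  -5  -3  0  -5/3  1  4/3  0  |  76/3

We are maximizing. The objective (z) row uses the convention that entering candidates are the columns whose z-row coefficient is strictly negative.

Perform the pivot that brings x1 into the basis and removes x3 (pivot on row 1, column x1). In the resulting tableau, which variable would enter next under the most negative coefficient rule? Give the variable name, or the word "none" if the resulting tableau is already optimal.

Pivot element 1/2. New z-row = old z-row − (-5)·(row 1/(1/2)).
Updated z-row coefficients: x1: 0, x2: -3, x3: 10, x4: 0, x5: 11, s1: 3, s2: 0.
The most negative is -3 in column x2, so x2 would enter next.

x2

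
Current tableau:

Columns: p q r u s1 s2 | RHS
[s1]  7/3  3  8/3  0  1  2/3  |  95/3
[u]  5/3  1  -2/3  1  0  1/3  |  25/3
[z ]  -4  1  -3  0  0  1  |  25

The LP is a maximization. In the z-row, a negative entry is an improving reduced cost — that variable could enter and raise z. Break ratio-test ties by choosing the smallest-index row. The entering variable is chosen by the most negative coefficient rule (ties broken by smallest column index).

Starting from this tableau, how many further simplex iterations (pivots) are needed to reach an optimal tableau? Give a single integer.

pivot: p in, u out → z = 45
pivot: r in, s1 out → z = 635/9
No improving column remains; optimal.

2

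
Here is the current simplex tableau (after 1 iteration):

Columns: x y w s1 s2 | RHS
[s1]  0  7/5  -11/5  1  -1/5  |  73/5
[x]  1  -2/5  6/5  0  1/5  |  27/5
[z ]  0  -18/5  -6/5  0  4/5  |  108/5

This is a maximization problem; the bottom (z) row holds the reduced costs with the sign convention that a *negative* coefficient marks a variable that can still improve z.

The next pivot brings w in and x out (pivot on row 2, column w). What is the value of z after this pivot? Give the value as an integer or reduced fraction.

Minimum ratio for w: (27/5)/(6/5) = 9/2.
z changes by −(z-row coeff of w)·ratio = −(-6/5)·(9/2) = 27/5.
New z = 108/5 + (27/5) = 27.

27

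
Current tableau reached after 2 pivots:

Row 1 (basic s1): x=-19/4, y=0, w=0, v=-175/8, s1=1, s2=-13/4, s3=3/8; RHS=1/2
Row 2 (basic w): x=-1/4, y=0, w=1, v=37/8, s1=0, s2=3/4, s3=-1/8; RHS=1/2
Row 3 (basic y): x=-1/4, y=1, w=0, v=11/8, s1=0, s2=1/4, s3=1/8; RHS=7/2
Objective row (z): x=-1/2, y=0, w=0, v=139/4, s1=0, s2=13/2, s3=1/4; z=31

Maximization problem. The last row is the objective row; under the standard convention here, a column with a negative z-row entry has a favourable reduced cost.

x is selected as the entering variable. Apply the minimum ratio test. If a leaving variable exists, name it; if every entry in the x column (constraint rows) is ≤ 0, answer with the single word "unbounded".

unbounded

x-column entries: row 1: -19/4, row 2: -1/4, row 3: -1/4. All ≤ 0, so x can increase without bound; the LP is unbounded in this direction.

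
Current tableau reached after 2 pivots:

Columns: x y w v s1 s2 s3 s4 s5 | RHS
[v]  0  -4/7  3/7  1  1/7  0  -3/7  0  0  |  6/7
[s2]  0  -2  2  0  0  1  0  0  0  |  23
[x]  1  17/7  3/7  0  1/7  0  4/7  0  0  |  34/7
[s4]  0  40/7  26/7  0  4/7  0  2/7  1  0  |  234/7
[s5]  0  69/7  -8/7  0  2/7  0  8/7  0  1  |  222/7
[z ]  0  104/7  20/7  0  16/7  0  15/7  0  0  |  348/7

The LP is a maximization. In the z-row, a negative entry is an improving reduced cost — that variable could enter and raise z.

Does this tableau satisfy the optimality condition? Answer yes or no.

yes

No objective-row coefficient is strictly negative, so no entering variable exists; the tableau is optimal.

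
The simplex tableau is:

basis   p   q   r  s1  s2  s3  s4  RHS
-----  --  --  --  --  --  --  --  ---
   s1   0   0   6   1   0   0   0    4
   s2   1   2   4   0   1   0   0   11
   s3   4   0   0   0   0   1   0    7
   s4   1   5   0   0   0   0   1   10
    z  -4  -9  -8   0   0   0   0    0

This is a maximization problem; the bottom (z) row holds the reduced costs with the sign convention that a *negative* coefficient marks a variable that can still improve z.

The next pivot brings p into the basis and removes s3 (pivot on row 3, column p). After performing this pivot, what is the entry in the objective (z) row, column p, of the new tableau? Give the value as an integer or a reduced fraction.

Pivot element is row 3, column p: 4.
Normalize row 3: new (row 3, p) = 4/4 = 1.
z-row ← z-row − (-4)·(new row 3): -4 − (-4)·1 = 0.

0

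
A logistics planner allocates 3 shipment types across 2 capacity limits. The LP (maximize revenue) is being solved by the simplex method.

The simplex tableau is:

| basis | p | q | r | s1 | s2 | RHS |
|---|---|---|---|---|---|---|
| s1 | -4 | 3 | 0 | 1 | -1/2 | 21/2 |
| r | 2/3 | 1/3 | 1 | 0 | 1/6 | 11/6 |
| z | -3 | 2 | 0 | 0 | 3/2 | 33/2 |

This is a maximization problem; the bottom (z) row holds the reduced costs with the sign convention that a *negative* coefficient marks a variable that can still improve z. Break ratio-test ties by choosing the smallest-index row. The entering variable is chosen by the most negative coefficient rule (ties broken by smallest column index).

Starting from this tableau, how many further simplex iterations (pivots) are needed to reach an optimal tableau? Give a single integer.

1

pivot: p in, r out → z = 99/4
No improving column remains; optimal.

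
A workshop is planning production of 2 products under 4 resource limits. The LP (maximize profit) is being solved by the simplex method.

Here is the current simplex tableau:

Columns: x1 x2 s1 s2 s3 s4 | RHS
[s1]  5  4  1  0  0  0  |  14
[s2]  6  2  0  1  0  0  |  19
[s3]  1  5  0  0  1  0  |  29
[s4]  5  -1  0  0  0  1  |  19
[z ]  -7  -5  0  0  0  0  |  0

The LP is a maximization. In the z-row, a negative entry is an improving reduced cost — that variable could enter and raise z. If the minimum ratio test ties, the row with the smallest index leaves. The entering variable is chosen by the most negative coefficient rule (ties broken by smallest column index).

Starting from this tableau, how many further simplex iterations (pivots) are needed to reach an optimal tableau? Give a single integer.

1

pivot: x1 in, s1 out → z = 98/5
No improving column remains; optimal.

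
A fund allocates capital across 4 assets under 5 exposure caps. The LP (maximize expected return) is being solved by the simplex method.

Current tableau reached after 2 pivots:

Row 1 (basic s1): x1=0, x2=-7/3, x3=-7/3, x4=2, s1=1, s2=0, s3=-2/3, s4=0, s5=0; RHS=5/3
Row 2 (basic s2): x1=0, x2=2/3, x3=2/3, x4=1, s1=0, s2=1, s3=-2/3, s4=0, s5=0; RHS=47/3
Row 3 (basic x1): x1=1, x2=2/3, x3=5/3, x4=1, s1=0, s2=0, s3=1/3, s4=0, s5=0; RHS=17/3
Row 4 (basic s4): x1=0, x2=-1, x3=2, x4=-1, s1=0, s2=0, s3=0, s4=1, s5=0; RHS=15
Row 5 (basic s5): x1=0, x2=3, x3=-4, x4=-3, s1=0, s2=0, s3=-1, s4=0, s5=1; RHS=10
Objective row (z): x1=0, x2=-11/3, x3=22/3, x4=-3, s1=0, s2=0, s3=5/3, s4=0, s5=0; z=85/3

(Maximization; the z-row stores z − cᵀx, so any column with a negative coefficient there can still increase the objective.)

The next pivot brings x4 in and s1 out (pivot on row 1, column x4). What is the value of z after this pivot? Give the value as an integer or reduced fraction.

Minimum ratio for x4: (5/3)/2 = 5/6.
z changes by −(z-row coeff of x4)·ratio = −(-3)·(5/6) = 5/2.
New z = 85/3 + (5/2) = 185/6.

185/6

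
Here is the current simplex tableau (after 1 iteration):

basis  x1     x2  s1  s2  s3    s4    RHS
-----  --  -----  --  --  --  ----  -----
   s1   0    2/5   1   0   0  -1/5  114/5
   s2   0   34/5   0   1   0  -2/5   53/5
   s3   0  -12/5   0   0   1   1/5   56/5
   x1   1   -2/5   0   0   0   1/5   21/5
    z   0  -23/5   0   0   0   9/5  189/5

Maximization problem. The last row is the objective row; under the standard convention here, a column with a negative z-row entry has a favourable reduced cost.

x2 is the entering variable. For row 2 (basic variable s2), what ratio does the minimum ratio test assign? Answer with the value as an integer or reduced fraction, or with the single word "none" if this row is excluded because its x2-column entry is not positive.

53/34

Ratio = RHS / (x2 entry) = (53/5) / (34/5) = 53/34.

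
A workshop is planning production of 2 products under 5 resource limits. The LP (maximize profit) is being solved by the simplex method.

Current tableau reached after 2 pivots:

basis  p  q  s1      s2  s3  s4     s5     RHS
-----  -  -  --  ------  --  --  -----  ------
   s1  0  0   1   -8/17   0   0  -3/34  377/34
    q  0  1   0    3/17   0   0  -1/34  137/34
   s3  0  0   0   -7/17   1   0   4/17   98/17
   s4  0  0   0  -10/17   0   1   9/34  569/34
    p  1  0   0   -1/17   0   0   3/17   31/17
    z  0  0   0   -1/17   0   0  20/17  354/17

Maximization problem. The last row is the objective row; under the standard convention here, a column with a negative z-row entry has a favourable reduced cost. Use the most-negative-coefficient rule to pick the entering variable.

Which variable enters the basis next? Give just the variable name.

Objective-row coefficients: p: 0, q: 0, s1: 0, s2: -1/17, s3: 0, s4: 0, s5: 20/17.
The most negative is -1/17 in column s2, so s2 enters.

s2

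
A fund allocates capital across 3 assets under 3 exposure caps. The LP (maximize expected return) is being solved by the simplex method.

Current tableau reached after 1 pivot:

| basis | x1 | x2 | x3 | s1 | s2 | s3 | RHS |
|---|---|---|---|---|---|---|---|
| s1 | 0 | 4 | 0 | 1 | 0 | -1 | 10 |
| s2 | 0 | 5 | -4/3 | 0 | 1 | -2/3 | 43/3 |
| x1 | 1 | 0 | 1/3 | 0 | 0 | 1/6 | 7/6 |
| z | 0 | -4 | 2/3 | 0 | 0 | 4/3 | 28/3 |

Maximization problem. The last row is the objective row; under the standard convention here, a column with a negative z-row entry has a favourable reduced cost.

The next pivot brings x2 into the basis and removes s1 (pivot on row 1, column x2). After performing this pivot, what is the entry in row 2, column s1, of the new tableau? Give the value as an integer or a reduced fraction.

Pivot element is row 1, column x2: 4.
Normalize row 1: new (row 1, s1) = 1/4 = 1/4.
row 2 ← row 2 − 5·(new row 1): 0 − 5·(1/4) = -5/4.

-5/4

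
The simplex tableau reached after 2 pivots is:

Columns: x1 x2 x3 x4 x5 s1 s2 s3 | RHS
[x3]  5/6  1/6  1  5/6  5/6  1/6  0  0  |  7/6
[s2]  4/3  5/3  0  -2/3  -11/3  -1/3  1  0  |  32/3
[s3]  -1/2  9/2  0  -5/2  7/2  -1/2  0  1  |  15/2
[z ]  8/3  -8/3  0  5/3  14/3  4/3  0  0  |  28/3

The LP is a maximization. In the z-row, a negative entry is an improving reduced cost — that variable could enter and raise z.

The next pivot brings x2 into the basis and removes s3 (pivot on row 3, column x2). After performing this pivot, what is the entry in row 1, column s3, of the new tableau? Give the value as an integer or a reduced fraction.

-1/27

Pivot element is row 3, column x2: 9/2.
Normalize row 3: new (row 3, s3) = 1/(9/2) = 2/9.
row 1 ← row 1 − (1/6)·(new row 3): 0 − (1/6)·(2/9) = -1/27.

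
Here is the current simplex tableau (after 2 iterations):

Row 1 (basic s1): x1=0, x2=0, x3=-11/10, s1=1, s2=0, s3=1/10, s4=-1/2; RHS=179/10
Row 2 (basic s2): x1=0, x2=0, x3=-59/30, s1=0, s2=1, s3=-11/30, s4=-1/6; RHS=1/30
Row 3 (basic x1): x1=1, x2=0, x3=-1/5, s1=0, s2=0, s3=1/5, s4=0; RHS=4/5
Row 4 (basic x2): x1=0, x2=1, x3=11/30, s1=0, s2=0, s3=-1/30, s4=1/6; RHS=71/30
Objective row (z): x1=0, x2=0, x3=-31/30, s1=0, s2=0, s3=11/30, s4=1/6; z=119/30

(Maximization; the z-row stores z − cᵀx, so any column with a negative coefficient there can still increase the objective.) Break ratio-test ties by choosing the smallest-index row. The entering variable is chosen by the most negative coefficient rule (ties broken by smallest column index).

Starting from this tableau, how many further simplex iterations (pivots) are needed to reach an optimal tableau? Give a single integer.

pivot: x3 in, x2 out → z = 117/11
No improving column remains; optimal.

1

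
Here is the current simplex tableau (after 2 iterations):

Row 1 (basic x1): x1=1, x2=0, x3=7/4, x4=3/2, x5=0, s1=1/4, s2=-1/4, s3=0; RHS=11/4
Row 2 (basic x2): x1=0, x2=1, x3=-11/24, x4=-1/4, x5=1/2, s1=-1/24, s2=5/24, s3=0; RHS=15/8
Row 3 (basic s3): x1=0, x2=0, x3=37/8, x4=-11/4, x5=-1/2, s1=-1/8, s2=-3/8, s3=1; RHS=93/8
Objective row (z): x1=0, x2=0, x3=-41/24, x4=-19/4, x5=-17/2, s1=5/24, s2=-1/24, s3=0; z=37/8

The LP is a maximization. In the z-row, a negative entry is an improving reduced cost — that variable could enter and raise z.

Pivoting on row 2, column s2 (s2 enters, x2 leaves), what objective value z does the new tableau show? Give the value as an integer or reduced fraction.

5

Minimum ratio for s2: (15/8)/(5/24) = 9.
z changes by −(z-row coeff of s2)·ratio = −(-1/24)·9 = 3/8.
New z = 37/8 + (3/8) = 5.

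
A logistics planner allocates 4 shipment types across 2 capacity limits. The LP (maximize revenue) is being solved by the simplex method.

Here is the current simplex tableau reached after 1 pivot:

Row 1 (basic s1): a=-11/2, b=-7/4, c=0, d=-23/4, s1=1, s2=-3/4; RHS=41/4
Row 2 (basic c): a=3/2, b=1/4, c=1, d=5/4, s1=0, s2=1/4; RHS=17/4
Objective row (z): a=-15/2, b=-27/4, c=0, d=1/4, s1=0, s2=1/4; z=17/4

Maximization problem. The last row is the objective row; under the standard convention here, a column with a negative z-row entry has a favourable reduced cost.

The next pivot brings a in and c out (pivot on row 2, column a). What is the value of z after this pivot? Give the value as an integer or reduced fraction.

51/2

Minimum ratio for a: (17/4)/(3/2) = 17/6.
z changes by −(z-row coeff of a)·ratio = −(-15/2)·(17/6) = 85/4.
New z = 17/4 + (85/4) = 51/2.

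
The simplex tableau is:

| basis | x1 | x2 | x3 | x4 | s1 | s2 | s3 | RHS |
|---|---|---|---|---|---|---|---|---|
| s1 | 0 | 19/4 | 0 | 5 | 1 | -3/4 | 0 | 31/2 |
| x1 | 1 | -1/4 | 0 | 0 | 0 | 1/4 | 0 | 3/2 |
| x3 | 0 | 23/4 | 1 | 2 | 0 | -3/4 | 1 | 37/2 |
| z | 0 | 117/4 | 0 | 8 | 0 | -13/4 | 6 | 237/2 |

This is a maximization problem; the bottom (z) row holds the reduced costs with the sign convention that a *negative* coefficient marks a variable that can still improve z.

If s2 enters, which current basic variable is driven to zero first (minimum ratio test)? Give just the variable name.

Ratios: row 1 (s1): entry -3/4 ≤ 0, skip; row 2 (x1): (3/2)/(1/4) = 6; row 3 (x3): entry -3/4 ≤ 0, skip.
Minimum ratio 6 is in the x1 row, so x1 leaves.

x1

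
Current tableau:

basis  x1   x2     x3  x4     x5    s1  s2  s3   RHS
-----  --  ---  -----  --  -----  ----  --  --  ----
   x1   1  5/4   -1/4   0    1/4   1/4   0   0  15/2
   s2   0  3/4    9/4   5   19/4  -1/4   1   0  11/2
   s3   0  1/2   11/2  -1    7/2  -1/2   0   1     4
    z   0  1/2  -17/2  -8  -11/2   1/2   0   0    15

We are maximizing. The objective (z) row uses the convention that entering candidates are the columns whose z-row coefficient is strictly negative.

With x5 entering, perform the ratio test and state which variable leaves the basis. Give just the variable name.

Ratios: row 1 (x1): (15/2)/(1/4) = 30; row 2 (s2): (11/2)/(19/4) = 22/19; row 3 (s3): 4/(7/2) = 8/7.
Minimum ratio 8/7 is in the s3 row, so s3 leaves.

s3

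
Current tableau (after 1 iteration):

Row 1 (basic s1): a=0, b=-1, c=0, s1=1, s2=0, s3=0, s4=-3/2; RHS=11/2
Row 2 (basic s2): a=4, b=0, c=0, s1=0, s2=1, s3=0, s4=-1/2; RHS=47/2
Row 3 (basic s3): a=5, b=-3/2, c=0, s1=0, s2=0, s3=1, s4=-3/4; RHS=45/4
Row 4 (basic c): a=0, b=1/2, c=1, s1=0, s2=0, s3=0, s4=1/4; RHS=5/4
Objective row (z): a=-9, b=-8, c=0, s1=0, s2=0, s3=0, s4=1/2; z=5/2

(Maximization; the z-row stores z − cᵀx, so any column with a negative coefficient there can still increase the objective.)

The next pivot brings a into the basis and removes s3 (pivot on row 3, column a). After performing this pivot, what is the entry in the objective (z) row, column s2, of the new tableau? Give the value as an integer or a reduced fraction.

Pivot element is row 3, column a: 5.
Normalize row 3: new (row 3, s2) = 0/5 = 0.
z-row ← z-row − (-9)·(new row 3): 0 − (-9)·0 = 0.

0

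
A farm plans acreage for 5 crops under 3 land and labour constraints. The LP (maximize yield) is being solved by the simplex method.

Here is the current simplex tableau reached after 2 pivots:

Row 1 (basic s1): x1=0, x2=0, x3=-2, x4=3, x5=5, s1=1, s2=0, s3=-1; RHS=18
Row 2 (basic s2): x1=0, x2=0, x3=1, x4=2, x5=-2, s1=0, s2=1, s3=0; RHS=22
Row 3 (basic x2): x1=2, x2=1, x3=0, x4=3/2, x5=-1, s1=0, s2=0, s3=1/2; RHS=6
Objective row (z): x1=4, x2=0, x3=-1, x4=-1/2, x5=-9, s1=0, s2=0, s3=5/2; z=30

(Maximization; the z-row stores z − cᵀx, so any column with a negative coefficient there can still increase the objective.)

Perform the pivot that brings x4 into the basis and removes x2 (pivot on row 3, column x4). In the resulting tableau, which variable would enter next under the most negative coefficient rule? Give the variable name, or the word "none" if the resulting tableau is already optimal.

x5

Pivot element 3/2. New z-row = old z-row − (-1/2)·(row 3/(3/2)).
Updated z-row coefficients: x1: 14/3, x2: 1/3, x3: -1, x4: 0, x5: -28/3, s1: 0, s2: 0, s3: 8/3.
The most negative is -28/3 in column x5, so x5 would enter next.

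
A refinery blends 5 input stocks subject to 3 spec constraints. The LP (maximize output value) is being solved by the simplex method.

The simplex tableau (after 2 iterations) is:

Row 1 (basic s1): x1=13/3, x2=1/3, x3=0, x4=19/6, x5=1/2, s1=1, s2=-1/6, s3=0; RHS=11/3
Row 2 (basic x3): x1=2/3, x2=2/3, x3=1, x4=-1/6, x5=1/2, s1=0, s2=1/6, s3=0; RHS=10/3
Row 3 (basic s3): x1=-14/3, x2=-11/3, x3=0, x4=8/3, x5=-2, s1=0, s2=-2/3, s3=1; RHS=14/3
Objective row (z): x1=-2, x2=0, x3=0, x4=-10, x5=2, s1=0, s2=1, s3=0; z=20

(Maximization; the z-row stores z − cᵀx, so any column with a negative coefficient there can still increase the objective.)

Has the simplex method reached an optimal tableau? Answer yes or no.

no

Column x1 has objective-row coefficient -2, which is negative; an improving pivot exists, so not yet optimal.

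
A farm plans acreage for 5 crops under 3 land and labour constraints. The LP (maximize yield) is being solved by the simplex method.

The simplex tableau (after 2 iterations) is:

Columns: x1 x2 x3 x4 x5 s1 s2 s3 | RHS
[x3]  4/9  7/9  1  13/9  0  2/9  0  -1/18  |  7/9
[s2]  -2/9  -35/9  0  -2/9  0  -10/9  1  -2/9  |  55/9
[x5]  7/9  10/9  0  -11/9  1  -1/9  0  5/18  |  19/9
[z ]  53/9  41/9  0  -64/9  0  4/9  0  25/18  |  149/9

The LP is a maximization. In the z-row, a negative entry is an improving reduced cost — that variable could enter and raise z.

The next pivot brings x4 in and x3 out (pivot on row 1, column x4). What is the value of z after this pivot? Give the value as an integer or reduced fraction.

Minimum ratio for x4: (7/9)/(13/9) = 7/13.
z changes by −(z-row coeff of x4)·ratio = −(-64/9)·(7/13) = 448/117.
New z = 149/9 + (448/117) = 265/13.

265/13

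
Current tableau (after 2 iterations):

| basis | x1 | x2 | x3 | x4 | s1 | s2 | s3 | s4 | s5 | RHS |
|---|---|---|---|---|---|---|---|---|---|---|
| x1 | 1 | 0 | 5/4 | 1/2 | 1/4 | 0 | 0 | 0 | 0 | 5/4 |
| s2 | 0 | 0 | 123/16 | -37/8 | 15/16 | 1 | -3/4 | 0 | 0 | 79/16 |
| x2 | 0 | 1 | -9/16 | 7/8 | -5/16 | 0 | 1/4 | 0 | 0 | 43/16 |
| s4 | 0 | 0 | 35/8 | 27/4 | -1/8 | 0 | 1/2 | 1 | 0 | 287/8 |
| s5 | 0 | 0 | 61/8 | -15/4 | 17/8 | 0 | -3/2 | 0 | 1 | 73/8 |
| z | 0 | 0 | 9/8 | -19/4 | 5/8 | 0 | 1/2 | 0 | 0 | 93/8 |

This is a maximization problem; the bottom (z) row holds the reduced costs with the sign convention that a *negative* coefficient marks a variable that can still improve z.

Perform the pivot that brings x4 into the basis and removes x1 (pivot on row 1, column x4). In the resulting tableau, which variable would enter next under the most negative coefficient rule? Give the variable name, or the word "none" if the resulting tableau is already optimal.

none

Pivot element 1/2. New z-row = old z-row − (-19/4)·(row 1/(1/2)).
Updated z-row coefficients: x1: 19/2, x2: 0, x3: 13, x4: 0, s1: 3, s2: 0, s3: 1/2, s4: 0, s5: 0.
No coefficient is strictly negative; the tableau after this pivot is optimal.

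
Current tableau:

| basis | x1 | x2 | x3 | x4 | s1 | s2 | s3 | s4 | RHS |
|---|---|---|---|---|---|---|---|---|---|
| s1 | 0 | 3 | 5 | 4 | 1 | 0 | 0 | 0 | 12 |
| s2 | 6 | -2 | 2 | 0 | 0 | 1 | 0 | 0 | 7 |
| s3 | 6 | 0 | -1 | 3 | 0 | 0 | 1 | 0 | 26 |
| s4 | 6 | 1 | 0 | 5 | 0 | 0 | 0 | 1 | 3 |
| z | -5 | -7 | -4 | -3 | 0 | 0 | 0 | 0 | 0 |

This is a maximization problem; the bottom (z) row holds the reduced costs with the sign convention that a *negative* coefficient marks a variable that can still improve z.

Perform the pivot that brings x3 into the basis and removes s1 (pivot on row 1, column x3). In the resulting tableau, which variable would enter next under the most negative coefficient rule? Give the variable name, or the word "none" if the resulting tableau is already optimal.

Pivot element 5. New z-row = old z-row − (-4)·(row 1/5).
Updated z-row coefficients: x1: -5, x2: -23/5, x3: 0, x4: 1/5, s1: 4/5, s2: 0, s3: 0, s4: 0.
The most negative is -5 in column x1, so x1 would enter next.

x1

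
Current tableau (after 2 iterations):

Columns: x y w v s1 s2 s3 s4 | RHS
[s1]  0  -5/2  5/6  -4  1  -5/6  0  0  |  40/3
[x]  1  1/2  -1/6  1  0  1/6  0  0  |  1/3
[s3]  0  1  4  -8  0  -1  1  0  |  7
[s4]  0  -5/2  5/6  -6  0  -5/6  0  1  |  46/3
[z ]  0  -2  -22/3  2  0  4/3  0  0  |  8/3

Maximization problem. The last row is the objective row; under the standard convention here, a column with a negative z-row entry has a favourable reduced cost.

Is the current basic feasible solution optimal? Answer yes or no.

Column y has objective-row coefficient -2, which is negative; an improving pivot exists, so not yet optimal.

no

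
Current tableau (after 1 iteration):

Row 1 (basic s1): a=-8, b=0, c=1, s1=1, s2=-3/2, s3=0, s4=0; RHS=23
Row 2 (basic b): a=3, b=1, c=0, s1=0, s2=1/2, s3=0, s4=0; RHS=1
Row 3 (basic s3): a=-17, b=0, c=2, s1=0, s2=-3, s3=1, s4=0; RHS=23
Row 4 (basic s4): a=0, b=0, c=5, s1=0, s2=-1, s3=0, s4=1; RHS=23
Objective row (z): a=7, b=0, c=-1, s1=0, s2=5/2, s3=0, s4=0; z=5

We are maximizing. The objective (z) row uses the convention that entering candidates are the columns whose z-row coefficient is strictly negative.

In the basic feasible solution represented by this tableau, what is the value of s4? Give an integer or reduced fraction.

s4 is basic (row 4); its value is the RHS of that row: 23.

23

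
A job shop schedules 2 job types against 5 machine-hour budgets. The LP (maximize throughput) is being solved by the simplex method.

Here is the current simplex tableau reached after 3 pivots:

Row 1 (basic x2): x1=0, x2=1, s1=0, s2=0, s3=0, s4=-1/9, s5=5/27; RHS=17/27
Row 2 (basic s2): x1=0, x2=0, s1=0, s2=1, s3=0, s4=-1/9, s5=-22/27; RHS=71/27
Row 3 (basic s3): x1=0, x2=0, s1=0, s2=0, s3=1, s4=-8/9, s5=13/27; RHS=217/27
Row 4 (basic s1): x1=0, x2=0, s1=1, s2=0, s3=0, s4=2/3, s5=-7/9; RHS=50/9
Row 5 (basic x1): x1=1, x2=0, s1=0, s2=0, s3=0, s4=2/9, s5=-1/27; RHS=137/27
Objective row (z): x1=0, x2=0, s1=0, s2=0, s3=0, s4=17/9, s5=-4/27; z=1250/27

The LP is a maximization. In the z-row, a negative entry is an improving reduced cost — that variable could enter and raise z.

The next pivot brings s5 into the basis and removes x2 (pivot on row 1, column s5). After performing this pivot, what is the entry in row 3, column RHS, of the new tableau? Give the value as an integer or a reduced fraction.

Pivot element is row 1, column s5: 5/27.
Normalize row 1: new (row 1, RHS) = (17/27)/(5/27) = 17/5.
row 3 ← row 3 − (13/27)·(new row 1): 217/27 − (13/27)·(17/5) = 32/5.

32/5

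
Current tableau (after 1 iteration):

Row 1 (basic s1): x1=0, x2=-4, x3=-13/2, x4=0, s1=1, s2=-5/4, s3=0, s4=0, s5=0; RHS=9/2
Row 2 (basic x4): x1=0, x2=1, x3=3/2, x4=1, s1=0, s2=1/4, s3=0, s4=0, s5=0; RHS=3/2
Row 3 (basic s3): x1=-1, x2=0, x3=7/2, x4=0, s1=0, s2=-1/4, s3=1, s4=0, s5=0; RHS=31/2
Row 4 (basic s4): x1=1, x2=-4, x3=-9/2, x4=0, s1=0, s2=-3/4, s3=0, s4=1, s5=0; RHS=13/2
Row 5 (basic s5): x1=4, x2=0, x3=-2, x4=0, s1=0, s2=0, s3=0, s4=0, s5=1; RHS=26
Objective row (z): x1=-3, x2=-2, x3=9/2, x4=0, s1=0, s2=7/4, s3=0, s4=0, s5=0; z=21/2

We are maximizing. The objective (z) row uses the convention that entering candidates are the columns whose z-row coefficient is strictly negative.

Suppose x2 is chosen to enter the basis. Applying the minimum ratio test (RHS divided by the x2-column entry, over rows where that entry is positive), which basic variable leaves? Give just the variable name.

Ratios: row 1 (s1): entry -4 ≤ 0, skip; row 2 (x4): (3/2)/1 = 3/2; row 3 (s3): entry 0 ≤ 0, skip; row 4 (s4): entry -4 ≤ 0, skip; row 5 (s5): entry 0 ≤ 0, skip.
Minimum ratio 3/2 is in the x4 row, so x4 leaves.

x4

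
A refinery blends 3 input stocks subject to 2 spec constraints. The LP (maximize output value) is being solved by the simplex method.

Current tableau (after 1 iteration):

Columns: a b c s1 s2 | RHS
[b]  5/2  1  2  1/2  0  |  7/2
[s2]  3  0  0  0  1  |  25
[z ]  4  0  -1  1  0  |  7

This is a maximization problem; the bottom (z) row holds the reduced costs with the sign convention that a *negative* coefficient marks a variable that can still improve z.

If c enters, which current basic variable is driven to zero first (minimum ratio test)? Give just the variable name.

b

Ratios: row 1 (b): (7/2)/2 = 7/4; row 2 (s2): entry 0 ≤ 0, skip.
Minimum ratio 7/4 is in the b row, so b leaves.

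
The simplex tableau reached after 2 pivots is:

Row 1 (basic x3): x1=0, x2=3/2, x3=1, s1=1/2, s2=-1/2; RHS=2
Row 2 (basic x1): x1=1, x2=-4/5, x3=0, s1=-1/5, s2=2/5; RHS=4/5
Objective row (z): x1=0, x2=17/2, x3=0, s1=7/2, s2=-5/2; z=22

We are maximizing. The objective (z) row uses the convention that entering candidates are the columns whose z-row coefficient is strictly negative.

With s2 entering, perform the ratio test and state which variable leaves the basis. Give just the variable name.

x1

Ratios: row 1 (x3): entry -1/2 ≤ 0, skip; row 2 (x1): (4/5)/(2/5) = 2.
Minimum ratio 2 is in the x1 row, so x1 leaves.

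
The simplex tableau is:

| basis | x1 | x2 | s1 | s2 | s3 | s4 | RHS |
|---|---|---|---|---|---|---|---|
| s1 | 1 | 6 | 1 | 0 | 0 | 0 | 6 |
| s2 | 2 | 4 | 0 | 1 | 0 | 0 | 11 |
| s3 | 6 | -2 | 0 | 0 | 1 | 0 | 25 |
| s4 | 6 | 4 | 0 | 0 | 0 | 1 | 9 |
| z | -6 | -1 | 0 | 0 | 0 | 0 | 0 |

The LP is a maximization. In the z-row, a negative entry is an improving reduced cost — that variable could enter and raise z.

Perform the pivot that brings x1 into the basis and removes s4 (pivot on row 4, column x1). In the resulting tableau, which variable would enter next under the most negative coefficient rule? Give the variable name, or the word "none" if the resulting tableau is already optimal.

Pivot element 6. New z-row = old z-row − (-6)·(row 4/6).
Updated z-row coefficients: x1: 0, x2: 3, s1: 0, s2: 0, s3: 0, s4: 1.
No coefficient is strictly negative; the tableau after this pivot is optimal.

none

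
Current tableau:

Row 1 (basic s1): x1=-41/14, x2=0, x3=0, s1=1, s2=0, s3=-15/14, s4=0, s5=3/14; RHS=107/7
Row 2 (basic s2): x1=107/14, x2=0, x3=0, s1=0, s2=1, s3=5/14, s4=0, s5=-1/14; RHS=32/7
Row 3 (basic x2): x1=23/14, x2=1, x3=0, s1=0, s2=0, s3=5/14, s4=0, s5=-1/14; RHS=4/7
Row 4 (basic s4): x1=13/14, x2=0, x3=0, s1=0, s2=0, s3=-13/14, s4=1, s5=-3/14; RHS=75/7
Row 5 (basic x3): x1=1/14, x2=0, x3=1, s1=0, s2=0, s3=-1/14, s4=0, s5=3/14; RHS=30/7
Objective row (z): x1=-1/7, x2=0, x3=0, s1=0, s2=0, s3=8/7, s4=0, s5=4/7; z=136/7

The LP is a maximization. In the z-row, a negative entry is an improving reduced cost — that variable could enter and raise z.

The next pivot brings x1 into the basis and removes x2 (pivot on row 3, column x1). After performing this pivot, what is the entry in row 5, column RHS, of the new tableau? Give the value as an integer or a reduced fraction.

98/23

Pivot element is row 3, column x1: 23/14.
Normalize row 3: new (row 3, RHS) = (4/7)/(23/14) = 8/23.
row 5 ← row 5 − (1/14)·(new row 3): 30/7 − (1/14)·(8/23) = 98/23.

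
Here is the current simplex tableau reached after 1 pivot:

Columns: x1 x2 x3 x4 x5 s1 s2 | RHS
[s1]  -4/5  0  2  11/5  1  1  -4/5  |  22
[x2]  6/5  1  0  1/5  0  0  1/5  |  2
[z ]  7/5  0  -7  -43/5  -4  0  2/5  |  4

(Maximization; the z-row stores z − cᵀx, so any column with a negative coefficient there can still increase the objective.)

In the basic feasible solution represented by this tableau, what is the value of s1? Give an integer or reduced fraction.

22

s1 is basic (row 1); its value is the RHS of that row: 22.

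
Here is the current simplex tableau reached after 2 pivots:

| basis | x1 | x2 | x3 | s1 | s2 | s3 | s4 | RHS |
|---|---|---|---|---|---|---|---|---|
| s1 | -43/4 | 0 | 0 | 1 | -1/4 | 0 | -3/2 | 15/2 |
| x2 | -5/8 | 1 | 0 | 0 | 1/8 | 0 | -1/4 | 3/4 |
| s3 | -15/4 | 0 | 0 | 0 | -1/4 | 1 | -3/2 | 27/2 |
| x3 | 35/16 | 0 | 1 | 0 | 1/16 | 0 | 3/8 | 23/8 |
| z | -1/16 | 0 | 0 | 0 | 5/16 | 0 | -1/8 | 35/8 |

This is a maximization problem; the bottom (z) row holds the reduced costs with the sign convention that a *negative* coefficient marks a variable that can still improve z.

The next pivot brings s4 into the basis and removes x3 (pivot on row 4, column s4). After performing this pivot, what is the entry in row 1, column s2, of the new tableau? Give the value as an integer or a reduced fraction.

0

Pivot element is row 4, column s4: 3/8.
Normalize row 4: new (row 4, s2) = (1/16)/(3/8) = 1/6.
row 1 ← row 1 − (-3/2)·(new row 4): -1/4 − (-3/2)·(1/6) = 0.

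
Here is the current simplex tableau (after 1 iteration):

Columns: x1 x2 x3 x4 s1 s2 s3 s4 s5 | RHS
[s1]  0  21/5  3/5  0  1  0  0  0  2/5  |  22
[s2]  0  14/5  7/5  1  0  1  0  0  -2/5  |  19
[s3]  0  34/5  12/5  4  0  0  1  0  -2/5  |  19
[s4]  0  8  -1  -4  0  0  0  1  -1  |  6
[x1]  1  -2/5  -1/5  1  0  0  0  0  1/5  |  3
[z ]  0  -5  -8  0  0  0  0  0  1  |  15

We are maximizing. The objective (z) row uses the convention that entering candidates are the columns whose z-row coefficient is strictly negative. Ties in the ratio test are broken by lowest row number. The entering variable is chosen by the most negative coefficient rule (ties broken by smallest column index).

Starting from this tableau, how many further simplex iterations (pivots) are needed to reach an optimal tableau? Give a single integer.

pivot: x3 in, s3 out → z = 235/3
pivot: s5 in, x1 out → z = 175/2
No improving column remains; optimal.

2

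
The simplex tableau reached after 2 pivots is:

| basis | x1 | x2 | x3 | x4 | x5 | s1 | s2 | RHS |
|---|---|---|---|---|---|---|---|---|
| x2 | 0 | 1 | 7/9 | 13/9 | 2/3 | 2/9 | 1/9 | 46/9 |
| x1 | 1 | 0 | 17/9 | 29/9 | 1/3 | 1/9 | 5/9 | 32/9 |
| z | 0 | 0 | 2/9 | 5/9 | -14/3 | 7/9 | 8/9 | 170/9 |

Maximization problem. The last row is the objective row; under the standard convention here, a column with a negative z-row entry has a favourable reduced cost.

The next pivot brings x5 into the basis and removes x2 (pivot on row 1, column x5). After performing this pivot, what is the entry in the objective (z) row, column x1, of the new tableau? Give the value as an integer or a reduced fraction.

Pivot element is row 1, column x5: 2/3.
Normalize row 1: new (row 1, x1) = 0/(2/3) = 0.
z-row ← z-row − (-14/3)·(new row 1): 0 − (-14/3)·0 = 0.

0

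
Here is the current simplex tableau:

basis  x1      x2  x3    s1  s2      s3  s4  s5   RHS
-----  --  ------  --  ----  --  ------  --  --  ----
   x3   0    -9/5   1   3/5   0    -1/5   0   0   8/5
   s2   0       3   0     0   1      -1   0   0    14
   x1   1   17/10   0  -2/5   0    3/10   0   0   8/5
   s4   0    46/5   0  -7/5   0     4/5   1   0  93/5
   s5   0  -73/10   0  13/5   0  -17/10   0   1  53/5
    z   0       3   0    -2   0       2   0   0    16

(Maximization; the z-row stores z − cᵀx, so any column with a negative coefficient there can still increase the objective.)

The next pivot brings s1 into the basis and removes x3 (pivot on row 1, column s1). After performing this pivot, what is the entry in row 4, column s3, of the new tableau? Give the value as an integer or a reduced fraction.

1/3

Pivot element is row 1, column s1: 3/5.
Normalize row 1: new (row 1, s3) = (-1/5)/(3/5) = -1/3.
row 4 ← row 4 − (-7/5)·(new row 1): 4/5 − (-7/5)·(-1/3) = 1/3.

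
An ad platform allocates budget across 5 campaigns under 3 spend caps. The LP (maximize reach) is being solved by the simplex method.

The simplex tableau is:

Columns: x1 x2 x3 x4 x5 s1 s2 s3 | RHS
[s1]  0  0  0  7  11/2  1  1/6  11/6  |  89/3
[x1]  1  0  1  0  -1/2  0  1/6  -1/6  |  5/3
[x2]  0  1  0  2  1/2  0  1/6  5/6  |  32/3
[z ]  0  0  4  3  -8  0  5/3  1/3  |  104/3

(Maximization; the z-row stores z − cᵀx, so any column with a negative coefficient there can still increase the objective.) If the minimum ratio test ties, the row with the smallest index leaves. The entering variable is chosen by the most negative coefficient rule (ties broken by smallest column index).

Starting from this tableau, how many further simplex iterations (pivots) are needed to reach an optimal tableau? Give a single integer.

1

pivot: x5 in, s1 out → z = 856/11
No improving column remains; optimal.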